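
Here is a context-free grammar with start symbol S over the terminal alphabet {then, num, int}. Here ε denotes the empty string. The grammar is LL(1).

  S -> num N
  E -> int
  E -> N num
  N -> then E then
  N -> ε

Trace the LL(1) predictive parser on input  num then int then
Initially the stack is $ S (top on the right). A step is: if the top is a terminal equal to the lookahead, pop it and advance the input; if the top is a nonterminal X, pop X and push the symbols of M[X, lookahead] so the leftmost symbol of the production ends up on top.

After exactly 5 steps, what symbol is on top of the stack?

int

     Stack          Input                Action
  1  $ S            num then int then $  expand S -> num N
  2  $ N num        num then int then $  match num
  3  $ N            then int then $      expand N -> then E then
  4  $ then E then  then int then $      match then
  5  $ then E       int then $           expand E -> int
Stack after step 5: $ then int (top = int).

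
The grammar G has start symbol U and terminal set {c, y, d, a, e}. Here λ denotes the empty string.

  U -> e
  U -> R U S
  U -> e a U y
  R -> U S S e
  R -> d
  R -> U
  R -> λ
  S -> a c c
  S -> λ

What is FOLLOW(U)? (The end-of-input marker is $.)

FIRST(S) = {λ, a}
FIRST(U) = {d, e}  (via R U S)
FIRST(R) = {λ, d, e}  (via U S S e, U)
FOLLOW(U) includes $ since U is the start symbol.
FOLLOW(R): in U->R U S, R is followed by U S with FIRST {d, e}. Thus FOLLOW(R) = {d, e}.
FOLLOW(U): in U->R U S, U is followed by S with FIRST {λ, a}; in U->R U S, the suffix after U is nullable (adds nothing new); in U->e a U y, U is followed by y with FIRST {y}; in R->U S S e, U is followed by S S e with FIRST {a, e}; in R->U, the suffix after U is empty, so FOLLOW(U) ⊇ FOLLOW(R) = {d, e}. Thus FOLLOW(U) = {$, a, d, e, y}.
FOLLOW(S): in U->R U S, the suffix after S is empty, so FOLLOW(S) ⊇ FOLLOW(U) = {$, a, d, e, y}; in R->U S S e (occurrence 1), S is followed by S e with FIRST {a, e}; in R->U S S e (occurrence 2), S is followed by e with FIRST {e}. Thus FOLLOW(S) = {$, a, d, e, y}.

{$, a, d, e, y}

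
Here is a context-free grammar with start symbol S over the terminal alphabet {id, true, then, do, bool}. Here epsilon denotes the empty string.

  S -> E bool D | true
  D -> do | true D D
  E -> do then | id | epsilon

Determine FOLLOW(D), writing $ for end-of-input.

{$, do, true}

FIRST(D) = {do, true}
FIRST(E) = {epsilon, do, id}
FIRST(S) = {bool, do, id, true}  (via E bool D)
FOLLOW(S) includes $ since S is the start symbol.
FOLLOW(S): S appears on no right-hand side. Thus FOLLOW(S) = {$}.
FOLLOW(D): in S->E bool D, the suffix after D is empty, so FOLLOW(D) ⊇ FOLLOW(S) = {$}; in D->true D D (occurrence 1), D is followed by D with FIRST {do, true}; in D->true D D (occurrence 2), the suffix after D is empty (adds nothing new). Thus FOLLOW(D) = {$, do, true}.
FOLLOW(E): in S->E bool D, E is followed by bool D with FIRST {bool}. Thus FOLLOW(E) = {bool}.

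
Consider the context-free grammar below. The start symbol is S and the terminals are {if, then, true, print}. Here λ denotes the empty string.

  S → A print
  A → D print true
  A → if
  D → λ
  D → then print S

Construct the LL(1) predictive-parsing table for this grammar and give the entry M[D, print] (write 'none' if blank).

D → λ

FIRST(D) = {λ, then}
FIRST(A) = {if, print, then}  (via D print true)
FIRST(S) = {if, print, then}  (via A print)
FOLLOW(S) includes $ since S is the start symbol.
FOLLOW(D): in A→D print true, D is followed by print true with FIRST {print}. Thus FOLLOW(D) = {print}.
For D → λ: FIRST(λ) = {λ}, so it goes in M[D, t] for t ∈ {}; since λ ∈ FIRST, also for every t ∈ FOLLOW(D) = {print}.
For D → then print S: FIRST(then print S) = {then}, so it goes in M[D, t] for t ∈ {then}.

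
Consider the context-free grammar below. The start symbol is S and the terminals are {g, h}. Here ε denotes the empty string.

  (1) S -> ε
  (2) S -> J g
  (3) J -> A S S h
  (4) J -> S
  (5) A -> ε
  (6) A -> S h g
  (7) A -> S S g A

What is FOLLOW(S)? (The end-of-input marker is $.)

FIRST(S): from S->ε we get {ε}; from S->J g we get {g, h}. So FIRST(S) = {ε, g, h}.
FIRST(A): from A->ε we get {ε}; from A->S h g we get {g, h}; from A->S S g A we get {g, h}. So FIRST(A) = {ε, g, h}.
FIRST(J): from J->A S S h we get {g, h}; from J->S we get {ε, g, h}. So FIRST(J) = {ε, g, h}.
FOLLOW(S) includes $ since S is the start symbol.
FOLLOW(J): in S->J g, J is followed by g with FIRST {g}. Thus FOLLOW(J) = {g}.
FOLLOW(S): in J->A S S h (occurrence 1), S is followed by S h with FIRST {g, h}; in J->A S S h (occurrence 2), S is followed by h with FIRST {h}; in J->S, the suffix after S is empty, so FOLLOW(S) ⊇ FOLLOW(J) = {g}; in A->S h g, S is followed by h g with FIRST {h}; in A->S S g A (occurrence 1), S is followed by S g A with FIRST {g, h}; in A->S S g A (occurrence 2), S is followed by g A with FIRST {g}. Thus FOLLOW(S) = {$, g, h}.
FOLLOW(A): in J->A S S h, A is followed by S S h with FIRST {g, h}; in A->S S g A, the suffix after A is empty (adds nothing new). Thus FOLLOW(A) = {g, h}.

{$, g, h}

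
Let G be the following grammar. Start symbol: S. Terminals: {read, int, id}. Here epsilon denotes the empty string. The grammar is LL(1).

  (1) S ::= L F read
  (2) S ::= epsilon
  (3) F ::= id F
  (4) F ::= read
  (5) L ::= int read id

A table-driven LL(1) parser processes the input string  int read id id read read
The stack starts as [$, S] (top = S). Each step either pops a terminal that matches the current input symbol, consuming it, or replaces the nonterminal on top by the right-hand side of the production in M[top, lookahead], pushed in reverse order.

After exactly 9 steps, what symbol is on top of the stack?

read

step 1: stack=$ S  input=int read id id read read $  — expand S ::= L F read
step 2: stack=$ read F L  input=int read id id read read $  — expand L ::= int read id
step 3: stack=$ read F id read int  input=int read id id read read $  — match int
step 4: stack=$ read F id read  input=read id id read read $  — match read
step 5: stack=$ read F id  input=id id read read $  — match id
step 6: stack=$ read F  input=id read read $  — expand F ::= id F
step 7: stack=$ read F id  input=id read read $  — match id
step 8: stack=$ read F  input=read read $  — expand F ::= read
step 9: stack=$ read read  input=read read $  — match read
Stack after step 9: $ read (top = read).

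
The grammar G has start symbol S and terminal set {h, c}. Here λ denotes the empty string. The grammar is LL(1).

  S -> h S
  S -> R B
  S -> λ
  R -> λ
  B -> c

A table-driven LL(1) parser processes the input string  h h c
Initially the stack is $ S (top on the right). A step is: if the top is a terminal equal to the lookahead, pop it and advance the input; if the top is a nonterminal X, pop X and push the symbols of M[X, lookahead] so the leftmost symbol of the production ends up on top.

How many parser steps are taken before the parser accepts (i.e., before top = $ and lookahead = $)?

step 1: stack=$ S  input=h h c $  — expand S -> h S
step 2: stack=$ S h  input=h h c $  — match h
step 3: stack=$ S  input=h c $  — expand S -> h S
step 4: stack=$ S h  input=h c $  — match h
step 5: stack=$ S  input=c $  — expand S -> R B
step 6: stack=$ B R  input=c $  — expand R -> λ
step 7: stack=$ B  input=c $  — expand B -> c
step 8: stack=$ c  input=c $  — match c
Accept reached after 8 steps.

8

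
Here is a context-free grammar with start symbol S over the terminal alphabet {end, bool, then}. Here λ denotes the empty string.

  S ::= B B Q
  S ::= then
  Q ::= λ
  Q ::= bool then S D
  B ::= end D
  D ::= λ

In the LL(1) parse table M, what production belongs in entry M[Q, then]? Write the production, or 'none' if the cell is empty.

FIRST(Q): from Q::=λ we get {λ}; from Q::=bool then S D we get {bool}. So FIRST(Q) = {λ, bool}.
FIRST(B): from B::=end D we get {end}. So FIRST(B) = {end}.
FIRST(D): from D::=λ we get {λ}. So FIRST(D) = {λ}.
FIRST(S): from S::=B B Q we get {end}; from S::=then we get {then}. So FIRST(S) = {end, then}.
FOLLOW(S) includes $ since S is the start symbol.
FOLLOW(S): in Q::=bool then S D, S is followed by D with FIRST {λ}; in Q::=bool then S D, the suffix after S is nullable, so FOLLOW(S) ⊇ FOLLOW(Q) = {$}. Thus FOLLOW(S) = {$}.
FOLLOW(Q): in S::=B B Q, the suffix after Q is empty, so FOLLOW(Q) ⊇ FOLLOW(S) = {$}. Thus FOLLOW(Q) = {$}.
For Q ::= λ: FIRST(λ) = {λ}, so it goes in M[Q, t] for t ∈ {}; since λ ∈ FIRST, also for every t ∈ FOLLOW(Q) = {$}.
For Q ::= bool then S D: FIRST(bool then S D) = {bool}, so it goes in M[Q, t] for t ∈ {bool}.
None of these place a production in M[Q, then].

none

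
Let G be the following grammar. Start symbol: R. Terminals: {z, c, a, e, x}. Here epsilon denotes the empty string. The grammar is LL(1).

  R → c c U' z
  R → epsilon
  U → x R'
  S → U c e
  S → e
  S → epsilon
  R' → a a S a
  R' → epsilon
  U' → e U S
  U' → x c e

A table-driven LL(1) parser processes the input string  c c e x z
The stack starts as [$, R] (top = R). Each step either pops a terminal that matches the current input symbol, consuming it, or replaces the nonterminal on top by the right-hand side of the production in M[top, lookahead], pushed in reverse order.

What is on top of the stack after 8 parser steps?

     Stack       Input        Action
  1  $ R         c c e x z $  expand R → c c U' z
  2  $ z U' c c  c c e x z $  match c
  3  $ z U' c    c e x z $    match c
  4  $ z U'      e x z $      expand U' → e U S
  5  $ z S U e   e x z $      match e
  6  $ z S U     x z $        expand U → x R'
  7  $ z S R' x  x z $        match x
  8  $ z S R'    z $          expand R' → epsilon
Stack after step 8: $ z S (top = S).

S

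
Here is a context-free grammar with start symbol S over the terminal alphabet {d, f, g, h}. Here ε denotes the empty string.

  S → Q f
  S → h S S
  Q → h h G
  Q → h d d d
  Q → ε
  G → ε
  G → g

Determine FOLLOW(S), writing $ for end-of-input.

{$, f, h}

FIRST(Q): from Q→h h G we get {h}; from Q→h d d d we get {h}; from Q→ε we get {ε}. So FIRST(Q) = {ε, h}.
FIRST(G): from G→ε we get {ε}; from G→g we get {g}. So FIRST(G) = {ε, g}.
FIRST(S): from S→Q f we get {f, h}; from S→h S S we get {h}. So FIRST(S) = {f, h}.
FOLLOW(S) includes $ since S is the start symbol.
FOLLOW(S): in S→h S S (occurrence 1), S is followed by S with FIRST {f, h}; in S→h S S (occurrence 2), the suffix after S is empty (adds nothing new). Thus FOLLOW(S) = {$, f, h}.
FOLLOW(Q): in S→Q f, Q is followed by f with FIRST {f}. Thus FOLLOW(Q) = {f}.
FOLLOW(G): in Q→h h G, the suffix after G is empty, so FOLLOW(G) ⊇ FOLLOW(Q) = {f}. Thus FOLLOW(G) = {f}.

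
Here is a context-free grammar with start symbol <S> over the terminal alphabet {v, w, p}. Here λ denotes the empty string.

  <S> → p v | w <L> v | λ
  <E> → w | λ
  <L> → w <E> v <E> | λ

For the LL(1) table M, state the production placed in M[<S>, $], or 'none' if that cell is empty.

<S> → λ

FIRST(<S>) = {λ, p, w}
FIRST(<E>) = {λ, w}
FIRST(<L>) = {λ, w}
FOLLOW(<S>) includes $ since <S> is the start symbol.
FOLLOW(<S>): <S> appears on no right-hand side. Thus FOLLOW(<S>) = {$}.
For <S> → p v: FIRST(p v) = {p}, so it goes in M[<S>, t] for t ∈ {p}.
For <S> → w <L> v: FIRST(w <L> v) = {w}, so it goes in M[<S>, t] for t ∈ {w}.
For <S> → λ: FIRST(λ) = {λ}, so it goes in M[<S>, t] for t ∈ {}; since λ ∈ FIRST, also for every t ∈ FOLLOW(<S>) = {$}.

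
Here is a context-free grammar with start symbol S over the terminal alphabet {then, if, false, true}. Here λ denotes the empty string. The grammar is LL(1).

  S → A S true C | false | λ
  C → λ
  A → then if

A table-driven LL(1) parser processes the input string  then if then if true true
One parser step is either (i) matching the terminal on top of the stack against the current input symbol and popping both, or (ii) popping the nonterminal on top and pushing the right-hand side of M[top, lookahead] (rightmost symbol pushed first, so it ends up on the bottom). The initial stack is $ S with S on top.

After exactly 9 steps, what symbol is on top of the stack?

step 1: stack=$ S  input=then if then if true true $  — expand S → A S true C
step 2: stack=$ C true S A  input=then if then if true true $  — expand A → then if
step 3: stack=$ C true S if then  input=then if then if true true $  — match then
step 4: stack=$ C true S if  input=if then if true true $  — match if
step 5: stack=$ C true S  input=then if true true $  — expand S → A S true C
step 6: stack=$ C true C true S A  input=then if true true $  — expand A → then if
step 7: stack=$ C true C true S if then  input=then if true true $  — match then
step 8: stack=$ C true C true S if  input=if true true $  — match if
step 9: stack=$ C true C true S  input=true true $  — expand S → λ
Stack after step 9: $ C true C true (top = true).

true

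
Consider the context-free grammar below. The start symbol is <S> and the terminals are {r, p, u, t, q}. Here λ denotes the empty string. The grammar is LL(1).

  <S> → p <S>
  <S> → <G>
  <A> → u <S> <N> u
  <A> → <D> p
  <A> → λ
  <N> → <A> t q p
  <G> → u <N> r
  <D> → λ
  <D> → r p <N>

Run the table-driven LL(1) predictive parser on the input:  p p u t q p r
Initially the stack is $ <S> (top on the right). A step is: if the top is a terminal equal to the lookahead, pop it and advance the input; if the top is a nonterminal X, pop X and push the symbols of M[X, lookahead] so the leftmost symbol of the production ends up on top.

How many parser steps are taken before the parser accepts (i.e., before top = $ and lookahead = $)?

step 1: stack=$ <S>  input=p p u t q p r $  — expand <S> → p <S>
step 2: stack=$ <S> p  input=p p u t q p r $  — match p
step 3: stack=$ <S>  input=p u t q p r $  — expand <S> → p <S>
step 4: stack=$ <S> p  input=p u t q p r $  — match p
step 5: stack=$ <S>  input=u t q p r $  — expand <S> → <G>
step 6: stack=$ <G>  input=u t q p r $  — expand <G> → u <N> r
step 7: stack=$ r <N> u  input=u t q p r $  — match u
step 8: stack=$ r <N>  input=t q p r $  — expand <N> → <A> t q p
step 9: stack=$ r p q t <A>  input=t q p r $  — expand <A> → λ
step 10: stack=$ r p q t  input=t q p r $  — match t
step 11: stack=$ r p q  input=q p r $  — match q
step 12: stack=$ r p  input=p r $  — match p
step 13: stack=$ r  input=r $  — match r
Accept reached after 13 steps.

13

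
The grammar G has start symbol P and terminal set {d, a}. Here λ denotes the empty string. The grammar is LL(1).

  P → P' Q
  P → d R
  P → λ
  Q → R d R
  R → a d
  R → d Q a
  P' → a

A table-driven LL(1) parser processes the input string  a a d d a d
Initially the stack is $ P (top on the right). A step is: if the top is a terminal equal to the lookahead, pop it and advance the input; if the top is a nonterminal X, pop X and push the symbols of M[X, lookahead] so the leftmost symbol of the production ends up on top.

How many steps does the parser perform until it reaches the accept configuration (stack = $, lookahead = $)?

11

      Stack      Input          Action
   1  $ P        a a d d a d $  expand P → P' Q
   2  $ Q P'     a a d d a d $  expand P' → a
   3  $ Q a      a a d d a d $  match a
   4  $ Q        a d d a d $    expand Q → R d R
   5  $ R d R    a d d a d $    expand R → a d
   6  $ R d d a  a d d a d $    match a
   7  $ R d d    d d a d $      match d
   8  $ R d      d a d $        match d
   9  $ R        a d $          expand R → a d
  10  $ d a      a d $          match a
  11  $ d        d $            match d
Accept reached after 11 steps.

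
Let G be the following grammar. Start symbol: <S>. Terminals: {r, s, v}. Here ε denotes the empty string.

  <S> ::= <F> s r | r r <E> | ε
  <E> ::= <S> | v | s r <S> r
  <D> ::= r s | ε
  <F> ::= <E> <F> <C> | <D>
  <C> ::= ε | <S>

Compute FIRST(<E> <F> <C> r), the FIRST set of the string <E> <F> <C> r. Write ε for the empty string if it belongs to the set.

FIRST(<D>) = {ε, r}
FIRST(<S>) = {ε, r, s, v}  (via <F> s r)
FIRST(<E>) = {ε, r, s, v}  (via <S>)
FIRST(<C>) = {ε, r, s, v}  (via <S>)
FIRST(<F>) = {ε, r, s, v}  (via <E> <F> <C>, <D>)
FIRST(<E> <F> <C> r): take FIRST of each symbol in turn, carrying on past any symbol whose FIRST contains ε; result {r, s, v}.

{r, s, v}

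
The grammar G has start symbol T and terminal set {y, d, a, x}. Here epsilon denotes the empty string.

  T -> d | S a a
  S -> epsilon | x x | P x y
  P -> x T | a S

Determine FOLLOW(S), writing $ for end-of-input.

FIRST(P): from P->x T we get {x}; from P->a S we get {a}. So FIRST(P) = {a, x}.
FIRST(S): from S->epsilon we get {epsilon}; from S->x x we get {x}; from S->P x y we get {a, x}. So FIRST(S) = {epsilon, a, x}.
FIRST(T): from T->d we get {d}; from T->S a a we get {a, x}. So FIRST(T) = {a, d, x}.
FOLLOW(T) includes $ since T is the start symbol.
FOLLOW(P): in S->P x y, P is followed by x y with FIRST {x}. Thus FOLLOW(P) = {x}.
FOLLOW(T): in P->x T, the suffix after T is empty, so FOLLOW(T) ⊇ FOLLOW(P) = {x}. Thus FOLLOW(T) = {$, x}.
FOLLOW(S): in T->S a a, S is followed by a a with FIRST {a}; in P->a S, the suffix after S is empty, so FOLLOW(S) ⊇ FOLLOW(P) = {x}. Thus FOLLOW(S) = {a, x}.

{a, x}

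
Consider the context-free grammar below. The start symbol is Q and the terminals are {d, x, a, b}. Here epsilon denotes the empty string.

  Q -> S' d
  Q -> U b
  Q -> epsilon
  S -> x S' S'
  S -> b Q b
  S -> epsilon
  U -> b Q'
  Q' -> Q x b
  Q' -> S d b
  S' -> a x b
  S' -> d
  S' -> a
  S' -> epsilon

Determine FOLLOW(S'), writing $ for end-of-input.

{a, d}

FIRST(S) = {epsilon, b, x}
FIRST(U) = {b}
FIRST(S') = {epsilon, a, d}
FIRST(Q) = {epsilon, a, b, d}  (via S' d, U b)
FIRST(Q') = {a, b, d, x}  (via Q x b, S d b)
FOLLOW(Q) includes $ since Q is the start symbol.
FOLLOW(Q): in S->b Q b, Q is followed by b with FIRST {b}; in Q'->Q x b, Q is followed by x b with FIRST {x}. Thus FOLLOW(Q) = {$, b, x}.
FOLLOW(S): in Q'->S d b, S is followed by d b with FIRST {d}. Thus FOLLOW(S) = {d}.
FOLLOW(U): in Q->U b, U is followed by b with FIRST {b}. Thus FOLLOW(U) = {b}.
FOLLOW(Q'): in U->b Q', the suffix after Q' is empty, so FOLLOW(Q') ⊇ FOLLOW(U) = {b}. Thus FOLLOW(Q') = {b}.
FOLLOW(S'): in Q->S' d, S' is followed by d with FIRST {d}; in S->x S' S' (occurrence 1), S' is followed by S' with FIRST {epsilon, a, d}; in S->x S' S' (occurrence 1), the suffix after S' is nullable, so FOLLOW(S') ⊇ FOLLOW(S) = {d}; in S->x S' S' (occurrence 2), the suffix after S' is empty, so FOLLOW(S') ⊇ FOLLOW(S) = {d}. Thus FOLLOW(S') = {a, d}.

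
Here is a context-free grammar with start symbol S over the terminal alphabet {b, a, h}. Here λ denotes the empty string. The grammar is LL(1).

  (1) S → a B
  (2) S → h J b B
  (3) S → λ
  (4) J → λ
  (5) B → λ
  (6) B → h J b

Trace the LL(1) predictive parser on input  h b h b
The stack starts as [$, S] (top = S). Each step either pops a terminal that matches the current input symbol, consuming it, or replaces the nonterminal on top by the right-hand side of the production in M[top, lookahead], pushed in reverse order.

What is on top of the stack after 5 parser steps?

h

     Stack      Input      Action
  1  $ S        h b h b $  expand S → h J b B
  2  $ B b J h  h b h b $  match h
  3  $ B b J    b h b $    expand J → λ
  4  $ B b      b h b $    match b
  5  $ B        h b $      expand B → h J b
Stack after step 5: $ b J h (top = h).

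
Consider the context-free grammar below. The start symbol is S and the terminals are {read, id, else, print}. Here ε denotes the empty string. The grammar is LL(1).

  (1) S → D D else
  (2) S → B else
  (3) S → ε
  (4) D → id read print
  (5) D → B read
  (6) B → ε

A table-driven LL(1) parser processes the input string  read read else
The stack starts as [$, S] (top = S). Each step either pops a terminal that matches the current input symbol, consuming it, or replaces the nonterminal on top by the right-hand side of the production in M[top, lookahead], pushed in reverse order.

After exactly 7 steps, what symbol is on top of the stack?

     Stack            Input             Action
  1  $ S              read read else $  expand S → D D else
  2  $ else D D       read read else $  expand D → B read
  3  $ else D read B  read read else $  expand B → ε
  4  $ else D read    read read else $  match read
  5  $ else D         read else $       expand D → B read
  6  $ else read B    read else $       expand B → ε
  7  $ else read      read else $       match read
Stack after step 7: $ else (top = else).

else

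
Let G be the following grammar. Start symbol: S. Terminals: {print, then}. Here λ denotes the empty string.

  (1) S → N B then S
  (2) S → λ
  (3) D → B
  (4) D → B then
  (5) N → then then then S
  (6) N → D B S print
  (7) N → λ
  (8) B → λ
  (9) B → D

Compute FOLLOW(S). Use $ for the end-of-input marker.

{$, print, then}

FIRST(S): from S→N B then S we get {print, then}; from S→λ we get {λ}. So FIRST(S) = {λ, print, then}.
FIRST(D): from D→B we get {λ, then}; from D→B then we get {then}. So FIRST(D) = {λ, then}.
FIRST(B): from B→λ we get {λ}; from B→D we get {λ, then}. So FIRST(B) = {λ, then}.
FIRST(N): from N→then then then S we get {then}; from N→D B S print we get {print, then}; from N→λ we get {λ}. So FIRST(N) = {λ, print, then}.
FOLLOW(S) includes $ since S is the start symbol.
FOLLOW(N): in S→N B then S, N is followed by B then S with FIRST {then}. Thus FOLLOW(N) = {then}.
FOLLOW(S): in S→N B then S, the suffix after S is empty (adds nothing new); in N→then then then S, the suffix after S is empty, so FOLLOW(S) ⊇ FOLLOW(N) = {then}; in N→D B S print, S is followed by print with FIRST {print}. Thus FOLLOW(S) = {$, print, then}.
FOLLOW(D): in N→D B S print, D is followed by B S print with FIRST {print, then}; in B→D, the suffix after D is empty, so FOLLOW(D) ⊇ FOLLOW(B) = {print, then}. Thus FOLLOW(D) = {print, then}.
FOLLOW(B): in S→N B then S, B is followed by then S with FIRST {then}; in D→B, the suffix after B is empty, so FOLLOW(B) ⊇ FOLLOW(D) = {print, then}; in D→B then, B is followed by then with FIRST {then}; in N→D B S print, B is followed by S print with FIRST {print, then}. Thus FOLLOW(B) = {print, then}.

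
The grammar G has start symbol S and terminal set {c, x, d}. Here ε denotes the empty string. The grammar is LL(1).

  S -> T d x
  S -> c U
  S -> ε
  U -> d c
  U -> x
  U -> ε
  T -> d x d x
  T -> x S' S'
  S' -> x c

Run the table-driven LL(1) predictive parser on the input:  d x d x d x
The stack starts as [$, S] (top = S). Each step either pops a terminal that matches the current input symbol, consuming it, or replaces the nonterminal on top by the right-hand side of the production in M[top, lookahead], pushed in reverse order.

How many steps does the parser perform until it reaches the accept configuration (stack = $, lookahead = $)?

8

step 1: stack=$ S  input=d x d x d x $  — expand S -> T d x
step 2: stack=$ x d T  input=d x d x d x $  — expand T -> d x d x
step 3: stack=$ x d x d x d  input=d x d x d x $  — match d
step 4: stack=$ x d x d x  input=x d x d x $  — match x
step 5: stack=$ x d x d  input=d x d x $  — match d
step 6: stack=$ x d x  input=x d x $  — match x
step 7: stack=$ x d  input=d x $  — match d
step 8: stack=$ x  input=x $  — match x
Accept reached after 8 steps.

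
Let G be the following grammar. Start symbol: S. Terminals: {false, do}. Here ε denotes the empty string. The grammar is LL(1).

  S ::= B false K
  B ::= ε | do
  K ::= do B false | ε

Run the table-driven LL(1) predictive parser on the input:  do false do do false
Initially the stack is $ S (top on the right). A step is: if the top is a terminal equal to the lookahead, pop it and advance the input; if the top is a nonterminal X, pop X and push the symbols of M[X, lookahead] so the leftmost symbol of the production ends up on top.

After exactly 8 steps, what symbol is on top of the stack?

false

step 1: stack=$ S  input=do false do do false $  — expand S ::= B false K
step 2: stack=$ K false B  input=do false do do false $  — expand B ::= do
step 3: stack=$ K false do  input=do false do do false $  — match do
step 4: stack=$ K false  input=false do do false $  — match false
step 5: stack=$ K  input=do do false $  — expand K ::= do B false
step 6: stack=$ false B do  input=do do false $  — match do
step 7: stack=$ false B  input=do false $  — expand B ::= do
step 8: stack=$ false do  input=do false $  — match do
Stack after step 8: $ false (top = false).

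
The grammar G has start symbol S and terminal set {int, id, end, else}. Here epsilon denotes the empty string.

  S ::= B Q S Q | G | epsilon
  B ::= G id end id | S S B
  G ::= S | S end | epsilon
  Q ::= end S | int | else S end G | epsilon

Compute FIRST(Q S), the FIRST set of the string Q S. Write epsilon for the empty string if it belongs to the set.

FIRST(Q) = {epsilon, else, end, int}
FIRST(S) = {epsilon, end, id}  (via B Q S Q, G)
FIRST(G) = {epsilon, end, id}  (via S, S end)
FIRST(B) = {end, id}  (via G id end id, S S B)
FIRST(Q S): take FIRST of each symbol in turn, carrying on past any symbol whose FIRST contains epsilon; result {epsilon, else, end, id, int}.

{epsilon, else, end, id, int}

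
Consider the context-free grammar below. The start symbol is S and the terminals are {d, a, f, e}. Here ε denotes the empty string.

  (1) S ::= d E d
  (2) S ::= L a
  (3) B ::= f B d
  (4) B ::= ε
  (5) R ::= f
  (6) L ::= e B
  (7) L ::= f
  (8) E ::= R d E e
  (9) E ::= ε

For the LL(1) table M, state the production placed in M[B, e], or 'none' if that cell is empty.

FIRST(B) = {ε, f}
FIRST(R) = {f}
FIRST(L) = {e, f}
FIRST(S) = {d, e, f}  (via L a)
FIRST(E) = {ε, f}  (via R d E e)
FOLLOW(S) includes $ since S is the start symbol.
FOLLOW(L): in S::=L a, L is followed by a with FIRST {a}. Thus FOLLOW(L) = {a}.
FOLLOW(B): in B::=f B d, B is followed by d with FIRST {d}; in L::=e B, the suffix after B is empty, so FOLLOW(B) ⊇ FOLLOW(L) = {a}. Thus FOLLOW(B) = {a, d}.
For B ::= f B d: FIRST(f B d) = {f}, so it goes in M[B, t] for t ∈ {f}.
For B ::= ε: FIRST(ε) = {ε}, so it goes in M[B, t] for t ∈ {}; since ε ∈ FIRST, also for every t ∈ FOLLOW(B) = {a, d}.
None of these place a production in M[B, e].

none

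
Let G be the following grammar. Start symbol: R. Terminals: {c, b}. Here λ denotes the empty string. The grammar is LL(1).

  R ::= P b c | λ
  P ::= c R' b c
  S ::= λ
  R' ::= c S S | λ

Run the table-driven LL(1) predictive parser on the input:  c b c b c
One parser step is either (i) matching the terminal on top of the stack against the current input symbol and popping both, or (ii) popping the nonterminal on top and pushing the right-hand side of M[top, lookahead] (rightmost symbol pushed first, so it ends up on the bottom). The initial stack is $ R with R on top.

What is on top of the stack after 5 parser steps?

c

step 1: stack=$ R  input=c b c b c $  — expand R ::= P b c
step 2: stack=$ c b P  input=c b c b c $  — expand P ::= c R' b c
step 3: stack=$ c b c b R' c  input=c b c b c $  — match c
step 4: stack=$ c b c b R'  input=b c b c $  — expand R' ::= λ
step 5: stack=$ c b c b  input=b c b c $  — match b
Stack after step 5: $ c b c (top = c).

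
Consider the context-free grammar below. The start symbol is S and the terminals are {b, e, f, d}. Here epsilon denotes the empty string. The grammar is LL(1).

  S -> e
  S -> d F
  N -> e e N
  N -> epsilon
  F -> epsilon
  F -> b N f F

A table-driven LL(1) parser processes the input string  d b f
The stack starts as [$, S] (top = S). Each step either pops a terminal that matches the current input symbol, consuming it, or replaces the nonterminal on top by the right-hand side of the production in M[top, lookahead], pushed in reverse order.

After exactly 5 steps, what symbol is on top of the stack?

f

     Stack      Input    Action
  1  $ S        d b f $  expand S -> d F
  2  $ F d      d b f $  match d
  3  $ F        b f $    expand F -> b N f F
  4  $ F f N b  b f $    match b
  5  $ F f N    f $      expand N -> epsilon
Stack after step 5: $ F f (top = f).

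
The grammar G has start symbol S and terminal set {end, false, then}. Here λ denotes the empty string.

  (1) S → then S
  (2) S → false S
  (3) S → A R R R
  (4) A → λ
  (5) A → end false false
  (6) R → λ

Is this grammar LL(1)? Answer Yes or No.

FIRST(S) = {λ, end, false, then}
FIRST(A) = {λ, end}
FIRST(R) = {λ}
FOLLOW(S) = {$}
FOLLOW(A) = {$}
FOLLOW(R) = {$}
Each cell of M receives at most one production.

Yes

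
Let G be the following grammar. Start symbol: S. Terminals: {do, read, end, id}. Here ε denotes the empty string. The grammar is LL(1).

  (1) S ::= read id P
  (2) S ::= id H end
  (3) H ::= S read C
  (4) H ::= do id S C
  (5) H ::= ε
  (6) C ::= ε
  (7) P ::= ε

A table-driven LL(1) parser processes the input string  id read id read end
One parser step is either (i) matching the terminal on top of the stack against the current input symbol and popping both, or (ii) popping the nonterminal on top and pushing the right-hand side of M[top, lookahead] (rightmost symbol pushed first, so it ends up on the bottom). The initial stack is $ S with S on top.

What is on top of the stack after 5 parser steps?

     Stack                   Input                  Action
  1  $ S                     id read id read end $  expand S ::= id H end
  2  $ end H id              id read id read end $  match id
  3  $ end H                 read id read end $     expand H ::= S read C
  4  $ end C read S          read id read end $     expand S ::= read id P
  5  $ end C read P id read  read id read end $     match read
Stack after step 5: $ end C read P id (top = id).

id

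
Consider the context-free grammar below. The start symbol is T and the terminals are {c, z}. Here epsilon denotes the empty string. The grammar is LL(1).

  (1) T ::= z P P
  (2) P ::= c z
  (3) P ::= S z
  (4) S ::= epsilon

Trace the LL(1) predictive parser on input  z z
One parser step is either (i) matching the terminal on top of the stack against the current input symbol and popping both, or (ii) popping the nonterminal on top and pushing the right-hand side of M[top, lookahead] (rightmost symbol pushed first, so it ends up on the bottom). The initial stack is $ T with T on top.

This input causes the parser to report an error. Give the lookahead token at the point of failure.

$

step 1: stack=$ T  input=z z $  — expand T ::= z P P
step 2: stack=$ P P z  input=z z $  — match z
step 3: stack=$ P P  input=z $  — expand P ::= S z
step 4: stack=$ P z S  input=z $  — expand S ::= epsilon
step 5: stack=$ P z  input=z $  — match z
step 6: stack=$ P  input=$  — error: M[P, $] is empty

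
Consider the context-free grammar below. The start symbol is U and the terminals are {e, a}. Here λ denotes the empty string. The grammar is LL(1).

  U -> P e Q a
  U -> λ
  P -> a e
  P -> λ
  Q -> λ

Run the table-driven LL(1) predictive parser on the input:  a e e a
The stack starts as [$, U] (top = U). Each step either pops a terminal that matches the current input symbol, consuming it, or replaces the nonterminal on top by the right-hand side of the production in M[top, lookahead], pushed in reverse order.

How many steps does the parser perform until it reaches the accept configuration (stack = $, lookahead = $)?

7

step 1: stack=$ U  input=a e e a $  — expand U -> P e Q a
step 2: stack=$ a Q e P  input=a e e a $  — expand P -> a e
step 3: stack=$ a Q e e a  input=a e e a $  — match a
step 4: stack=$ a Q e e  input=e e a $  — match e
step 5: stack=$ a Q e  input=e a $  — match e
step 6: stack=$ a Q  input=a $  — expand Q -> λ
step 7: stack=$ a  input=a $  — match a
Accept reached after 7 steps.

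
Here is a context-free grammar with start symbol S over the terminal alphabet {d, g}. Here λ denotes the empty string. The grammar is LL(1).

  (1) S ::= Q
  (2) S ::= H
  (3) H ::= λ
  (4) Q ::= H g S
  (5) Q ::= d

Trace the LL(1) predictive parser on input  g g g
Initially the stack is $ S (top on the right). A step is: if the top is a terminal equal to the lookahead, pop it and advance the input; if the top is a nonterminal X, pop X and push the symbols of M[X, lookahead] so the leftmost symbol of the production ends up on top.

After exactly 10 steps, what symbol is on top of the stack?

H

      Stack    Input    Action
   1  $ S      g g g $  expand S ::= Q
   2  $ Q      g g g $  expand Q ::= H g S
   3  $ S g H  g g g $  expand H ::= λ
   4  $ S g    g g g $  match g
   5  $ S      g g $    expand S ::= Q
   6  $ Q      g g $    expand Q ::= H g S
   7  $ S g H  g g $    expand H ::= λ
   8  $ S g    g g $    match g
   9  $ S      g $      expand S ::= Q
  10  $ Q      g $      expand Q ::= H g S
Stack after step 10: $ S g H (top = H).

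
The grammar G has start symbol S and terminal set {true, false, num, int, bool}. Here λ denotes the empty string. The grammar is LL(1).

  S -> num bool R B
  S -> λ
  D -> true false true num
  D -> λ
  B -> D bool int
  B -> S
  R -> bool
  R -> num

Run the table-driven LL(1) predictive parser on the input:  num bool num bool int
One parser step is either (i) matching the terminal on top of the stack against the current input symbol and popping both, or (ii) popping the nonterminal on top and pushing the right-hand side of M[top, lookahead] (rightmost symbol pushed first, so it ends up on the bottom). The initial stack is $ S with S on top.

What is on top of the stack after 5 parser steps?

B

     Stack           Input                    Action
  1  $ S             num bool num bool int $  expand S -> num bool R B
  2  $ B R bool num  num bool num bool int $  match num
  3  $ B R bool      bool num bool int $      match bool
  4  $ B R           num bool int $           expand R -> num
  5  $ B num         num bool int $           match num
Stack after step 5: $ B (top = B).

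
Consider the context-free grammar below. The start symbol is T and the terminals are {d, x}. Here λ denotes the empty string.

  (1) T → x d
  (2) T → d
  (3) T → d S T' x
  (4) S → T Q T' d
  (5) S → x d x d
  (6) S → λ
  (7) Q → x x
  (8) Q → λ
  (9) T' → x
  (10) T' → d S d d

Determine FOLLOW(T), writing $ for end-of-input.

{$, d, x}

FIRST(T) = {d, x}
FIRST(Q) = {λ, x}
FIRST(T') = {d, x}
FIRST(S) = {λ, d, x}  (via T Q T' d)
FOLLOW(T) includes $ since T is the start symbol.
FOLLOW(T): in S→T Q T' d, T is followed by Q T' d with FIRST {d, x}. Thus FOLLOW(T) = {$, d, x}.
FOLLOW(S): in T→d S T' x, S is followed by T' x with FIRST {d, x}; in T'→d S d d, S is followed by d d with FIRST {d}. Thus FOLLOW(S) = {d, x}.
FOLLOW(Q): in S→T Q T' d, Q is followed by T' d with FIRST {d, x}. Thus FOLLOW(Q) = {d, x}.
FOLLOW(T'): in T→d S T' x, T' is followed by x with FIRST {x}; in S→T Q T' d, T' is followed by d with FIRST {d}. Thus FOLLOW(T') = {d, x}.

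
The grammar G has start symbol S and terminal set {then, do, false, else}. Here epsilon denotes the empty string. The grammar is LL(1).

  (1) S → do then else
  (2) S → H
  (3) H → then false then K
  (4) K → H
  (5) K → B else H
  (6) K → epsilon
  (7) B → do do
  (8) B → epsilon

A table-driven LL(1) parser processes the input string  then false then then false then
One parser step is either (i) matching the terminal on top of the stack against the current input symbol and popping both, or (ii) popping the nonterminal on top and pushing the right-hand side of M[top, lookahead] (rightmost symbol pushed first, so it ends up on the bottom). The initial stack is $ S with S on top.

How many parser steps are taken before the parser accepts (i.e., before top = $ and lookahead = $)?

11

      Stack                Input                              Action
   1  $ S                  then false then then false then $  expand S → H
   2  $ H                  then false then then false then $  expand H → then false then K
   3  $ K then false then  then false then then false then $  match then
   4  $ K then false       false then then false then $       match false
   5  $ K then             then then false then $             match then
   6  $ K                  then false then $                  expand K → H
   7  $ H                  then false then $                  expand H → then false then K
   8  $ K then false then  then false then $                  match then
   9  $ K then false       false then $                       match false
  10  $ K then             then $                             match then
  11  $ K                  $                                  expand K → epsilon
Accept reached after 11 steps.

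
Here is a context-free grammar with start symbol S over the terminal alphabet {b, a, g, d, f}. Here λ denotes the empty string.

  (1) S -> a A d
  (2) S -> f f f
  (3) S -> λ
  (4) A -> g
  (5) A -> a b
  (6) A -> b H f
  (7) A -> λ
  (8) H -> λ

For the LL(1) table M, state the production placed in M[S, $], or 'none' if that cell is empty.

S -> λ

FIRST(S) = {λ, a, f}
FIRST(A) = {λ, a, b, g}
FIRST(H) = {λ}
FOLLOW(S) includes $ since S is the start symbol.
FOLLOW(S): S appears on no right-hand side. Thus FOLLOW(S) = {$}.
For S -> a A d: FIRST(a A d) = {a}, so it goes in M[S, t] for t ∈ {a}.
For S -> f f f: FIRST(f f f) = {f}, so it goes in M[S, t] for t ∈ {f}.
For S -> λ: FIRST(λ) = {λ}, so it goes in M[S, t] for t ∈ {}; since λ ∈ FIRST, also for every t ∈ FOLLOW(S) = {$}.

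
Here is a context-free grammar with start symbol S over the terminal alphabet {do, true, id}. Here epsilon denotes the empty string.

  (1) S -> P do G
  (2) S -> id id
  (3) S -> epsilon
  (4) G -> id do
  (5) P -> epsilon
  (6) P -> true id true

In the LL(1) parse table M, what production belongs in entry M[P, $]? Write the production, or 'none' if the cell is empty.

FIRST(G) = {id}
FIRST(P) = {epsilon, true}
FIRST(S) = {epsilon, do, id, true}  (via P do G)
FOLLOW(S) includes $ since S is the start symbol.
FOLLOW(P): in S->P do G, P is followed by do G with FIRST {do}. Thus FOLLOW(P) = {do}.
For P -> epsilon: FIRST(epsilon) = {epsilon}, so it goes in M[P, t] for t ∈ {}; since epsilon ∈ FIRST, also for every t ∈ FOLLOW(P) = {do}.
For P -> true id true: FIRST(true id true) = {true}, so it goes in M[P, t] for t ∈ {true}.
None of these place a production in M[P, $].

none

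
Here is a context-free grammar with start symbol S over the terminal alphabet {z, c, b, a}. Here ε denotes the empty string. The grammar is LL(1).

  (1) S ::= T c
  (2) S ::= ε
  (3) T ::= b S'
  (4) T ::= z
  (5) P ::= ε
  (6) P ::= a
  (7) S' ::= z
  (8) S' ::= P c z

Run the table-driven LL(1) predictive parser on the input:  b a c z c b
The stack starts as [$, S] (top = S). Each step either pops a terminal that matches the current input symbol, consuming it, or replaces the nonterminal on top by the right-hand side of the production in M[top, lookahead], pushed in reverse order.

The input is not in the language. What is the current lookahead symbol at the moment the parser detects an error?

b

step 1: stack=$ S  input=b a c z c b $  — expand S ::= T c
step 2: stack=$ c T  input=b a c z c b $  — expand T ::= b S'
step 3: stack=$ c S' b  input=b a c z c b $  — match b
step 4: stack=$ c S'  input=a c z c b $  — expand S' ::= P c z
step 5: stack=$ c z c P  input=a c z c b $  — expand P ::= a
step 6: stack=$ c z c a  input=a c z c b $  — match a
step 7: stack=$ c z c  input=c z c b $  — match c
step 8: stack=$ c z  input=z c b $  — match z
step 9: stack=$ c  input=c b $  — match c
step 10: stack=$  input=b $  — error: stack empty but input remains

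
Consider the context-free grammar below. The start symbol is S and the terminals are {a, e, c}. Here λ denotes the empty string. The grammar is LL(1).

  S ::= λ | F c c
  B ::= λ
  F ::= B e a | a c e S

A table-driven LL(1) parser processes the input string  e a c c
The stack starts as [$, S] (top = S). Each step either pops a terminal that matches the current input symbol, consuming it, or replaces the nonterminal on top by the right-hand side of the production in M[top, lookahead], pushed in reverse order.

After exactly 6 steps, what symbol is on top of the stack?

     Stack        Input      Action
  1  $ S          e a c c $  expand S ::= F c c
  2  $ c c F      e a c c $  expand F ::= B e a
  3  $ c c a e B  e a c c $  expand B ::= λ
  4  $ c c a e    e a c c $  match e
  5  $ c c a      a c c $    match a
  6  $ c c        c c $      match c
Stack after step 6: $ c (top = c).

c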